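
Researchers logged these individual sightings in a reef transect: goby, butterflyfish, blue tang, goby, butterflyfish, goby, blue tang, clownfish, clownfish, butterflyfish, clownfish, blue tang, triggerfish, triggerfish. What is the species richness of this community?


Total individuals logged = 14
Distinct species (count of individuals): goby (3), butterflyfish (3), blue tang (3), clownfish (3), triggerfish (2)
Species richness = number of distinct species = 5

5


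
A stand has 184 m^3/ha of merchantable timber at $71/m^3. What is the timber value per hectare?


Value = 184 * 71 = $13064/ha

$13064/ha


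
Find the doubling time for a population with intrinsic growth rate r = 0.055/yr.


td = ln(2) / 0.055 = 0.693147 / 0.055 = 12.6027 ≈ 12.6 years

12.6 years


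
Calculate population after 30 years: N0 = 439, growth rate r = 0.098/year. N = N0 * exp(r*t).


r*t = 0.098 * 30 = 2.94
exp(2.94) = 18.9158
N = 439 * 18.9158 = 8304.04 ≈ 8304

8304


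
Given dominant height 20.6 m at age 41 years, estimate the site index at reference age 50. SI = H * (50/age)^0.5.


50/41 = 1.21951
(1.21951)^0.5 = 1.10431
SI = 20.6 * 1.10431 = 22.7488 ≈ 22.7 m

22.7 m


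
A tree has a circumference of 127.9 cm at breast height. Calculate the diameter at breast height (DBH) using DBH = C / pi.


DBH = C / pi = 127.9 / 3.141593 = 40.7118 ≈ 40.71 cm

40.71 cm


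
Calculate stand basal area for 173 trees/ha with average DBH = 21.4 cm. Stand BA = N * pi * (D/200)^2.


(D/200)^2 = (21.4/200)^2 = 0.107^2 = 0.011449
Individual BA = 3.141593 * 0.011449 = 0.0359681 m^2
Stand BA = 173 * 0.0359681 = 6.22248 ≈ 6.22 m^2/ha

6.22 m^2/ha


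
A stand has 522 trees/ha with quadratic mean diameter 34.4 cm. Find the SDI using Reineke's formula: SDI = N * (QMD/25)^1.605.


QMD/25 = 34.4/25 = 1.376
(1.376)^1.605 = exp(1.605 * ln(1.376)) = exp(1.605 * 0.319181) = exp(0.512286) = 1.66910
SDI = 522 * 1.66910 = 871.270 ≈ 871

871


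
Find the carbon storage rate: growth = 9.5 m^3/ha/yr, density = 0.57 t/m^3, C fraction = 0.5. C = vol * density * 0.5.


C = 9.5 * 0.57 * 0.5 = 2.7075 ≈ 2.71 t C/ha/yr

2.71 t C/ha/yr


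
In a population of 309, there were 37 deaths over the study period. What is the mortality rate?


Mortality rate = 37 / 309 = 0.119741 ≈ 0.1197

0.1197


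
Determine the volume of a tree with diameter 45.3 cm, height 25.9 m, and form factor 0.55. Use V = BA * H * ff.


(D/200)^2 = (45.3/200)^2 = 0.2265^2 = 0.05130225
BA = 3.141593 * 0.05130225 = 0.161171 m^2
V = 0.161171 * 25.9 * 0.55 = 2.29588 ≈ 2.296 m^3

2.296 m^3


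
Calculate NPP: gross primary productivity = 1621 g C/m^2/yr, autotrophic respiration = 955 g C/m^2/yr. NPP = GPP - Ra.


NPP = GPP - Ra = 1621 - 955 = 666 g C/m^2/yr

666 g C/m^2/yr


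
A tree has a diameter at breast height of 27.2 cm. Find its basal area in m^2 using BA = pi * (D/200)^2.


D/200 = 27.2/200 = 0.136 m
(D/200)^2 = 0.136^2 = 0.018496
BA = 3.141593 * 0.018496 = 0.0581069 ≈ 0.0581 m^2

0.0581 m^2


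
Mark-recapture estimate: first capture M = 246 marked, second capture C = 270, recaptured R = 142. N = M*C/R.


N = M * C / R = 246 * 270 / 142 = 66420 / 142 = 467.75 ≈ 468

468 individuals


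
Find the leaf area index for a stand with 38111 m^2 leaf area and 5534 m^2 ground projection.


LAI = 38111 / 5534 = 6.8867 ≈ 6.89

6.89


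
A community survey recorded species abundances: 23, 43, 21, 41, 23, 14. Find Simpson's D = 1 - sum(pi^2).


Total N = 23 + 43 + 21 + 41 + 23 + 14 = 165
Per-species terms:
  p = 23/165 = 0.139394; p^2 = 0.139394^2 = 0.019431
  p = 43/165 = 0.260606; p^2 = 0.260606^2 = 0.067915
  p = 21/165 = 0.127273; p^2 = 0.127273^2 = 0.016198
  p = 41/165 = 0.248485; p^2 = 0.248485^2 = 0.061745
  p = 23/165 = 0.139394; p^2 = 0.139394^2 = 0.019431
  p = 14/165 = 0.084848; p^2 = 0.084848^2 = 0.007199
sum(p^2) = 0.019431 + 0.067915 + 0.016198 + 0.061745 + 0.019431 + 0.007199 = 0.191919
D = 1 - 0.191919 = 0.808081 ≈ 0.8081

0.8081


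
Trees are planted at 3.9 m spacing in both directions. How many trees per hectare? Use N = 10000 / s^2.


N = 10000 / 3.9^2 = 10000 / 15.21 = 657.462 ≈ 657 trees/ha

657 trees/ha


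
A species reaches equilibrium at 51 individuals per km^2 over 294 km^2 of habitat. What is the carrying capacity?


K = 51 * 294 = 14994 individuals

14994 individuals


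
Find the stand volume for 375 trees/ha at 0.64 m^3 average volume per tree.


V_stand = 375 * 0.64 = 240.0 m^3/ha

240.0 m^3/ha


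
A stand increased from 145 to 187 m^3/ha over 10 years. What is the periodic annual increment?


PAI = (V2 - V1) / period = (187 - 145) / 10 = 42 / 10 = 4.20 m^3/ha/yr

4.20 m^3/ha/yr


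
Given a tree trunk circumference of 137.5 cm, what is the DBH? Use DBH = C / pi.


DBH = C / pi = 137.5 / 3.141593 = 43.7676 ≈ 43.77 cm

43.77 cm


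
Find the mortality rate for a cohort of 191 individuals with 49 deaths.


Mortality rate = 49 / 191 = 0.256545 ≈ 0.2565

0.2565


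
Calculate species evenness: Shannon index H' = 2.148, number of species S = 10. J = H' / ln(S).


ln(10) = 2.30259
J = H' / ln(S) = 2.148 / 2.30259 = 0.932863 ≈ 0.9329

0.9329


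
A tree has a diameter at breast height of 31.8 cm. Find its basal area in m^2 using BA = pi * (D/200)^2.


D/200 = 31.8/200 = 0.159 m
(D/200)^2 = 0.159^2 = 0.025281
BA = 3.141593 * 0.025281 = 0.0794226 ≈ 0.0794 m^2

0.0794 m^2


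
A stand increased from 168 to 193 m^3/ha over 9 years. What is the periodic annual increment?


PAI = (V2 - V1) / period = (193 - 168) / 9 = 25 / 9 = 2.7778 ≈ 2.78 m^3/ha/yr

2.78 m^3/ha/yr


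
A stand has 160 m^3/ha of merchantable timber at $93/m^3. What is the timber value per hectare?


Value = 160 * 93 = $14880/ha

$14880/ha


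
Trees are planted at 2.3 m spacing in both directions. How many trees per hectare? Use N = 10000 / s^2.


N = 10000 / 2.3^2 = 10000 / 5.29 = 1890.36 ≈ 1890 trees/ha

1890 trees/ha


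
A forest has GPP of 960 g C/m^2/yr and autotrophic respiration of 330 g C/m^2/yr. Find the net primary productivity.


NPP = GPP - Ra = 960 - 330 = 630 g C/m^2/yr

630 g C/m^2/yr


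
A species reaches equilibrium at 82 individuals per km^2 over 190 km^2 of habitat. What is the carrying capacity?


K = 82 * 190 = 15580 individuals

15580 individuals


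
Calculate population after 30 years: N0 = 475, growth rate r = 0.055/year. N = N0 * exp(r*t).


r*t = 0.055 * 30 = 1.65
exp(1.65) = 5.20698
N = 475 * 5.20698 = 2473.32 ≈ 2473

2473


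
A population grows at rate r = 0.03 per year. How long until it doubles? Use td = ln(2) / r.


td = ln(2) / 0.03 = 0.693147 / 0.03 = 23.1049 ≈ 23.1 years

23.1 years


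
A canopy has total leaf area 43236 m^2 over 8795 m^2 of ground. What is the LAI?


LAI = 43236 / 8795 = 4.9160 ≈ 4.92

4.92


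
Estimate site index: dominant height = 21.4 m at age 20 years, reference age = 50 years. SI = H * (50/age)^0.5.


50/20 = 2.50000
(2.50000)^0.5 = 1.58114
SI = 21.4 * 1.58114 = 33.8364 ≈ 33.8 m

33.8 m


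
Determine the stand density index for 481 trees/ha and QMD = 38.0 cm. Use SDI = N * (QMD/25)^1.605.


QMD/25 = 38.0/25 = 1.52
(1.52)^1.605 = exp(1.605 * ln(1.52)) = exp(1.605 * 0.418710) = exp(0.672030) = 1.95821
SDI = 481 * 1.95821 = 941.899 ≈ 942

942


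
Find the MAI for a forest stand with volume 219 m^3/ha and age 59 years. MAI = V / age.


MAI = 219 / 59 = 3.7119 ≈ 3.71 m^3/ha/yr

3.71 m^3/ha/yr


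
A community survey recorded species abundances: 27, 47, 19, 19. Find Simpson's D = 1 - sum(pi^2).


Total N = 27 + 47 + 19 + 19 = 112
Per-species terms:
  p = 27/112 = 0.241071; p^2 = 0.241071^2 = 0.058115
  p = 47/112 = 0.419643; p^2 = 0.419643^2 = 0.176100
  p = 19/112 = 0.169643; p^2 = 0.169643^2 = 0.028779
  p = 19/112 = 0.169643; p^2 = 0.169643^2 = 0.028779
sum(p^2) = 0.058115 + 0.176100 + 0.028779 + 0.028779 = 0.291773
D = 1 - 0.291773 = 0.708227 ≈ 0.7082

0.7082


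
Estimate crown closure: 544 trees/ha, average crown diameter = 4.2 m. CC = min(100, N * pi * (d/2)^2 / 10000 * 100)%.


(d/2)^2 = (4.2/2)^2 = 2.1^2 = 4.41
Crown area = 3.141593 * 4.41 = 13.8544 m^2
N * area / 10000 * 100 = 544 * 13.8544 / 10000 * 100 = 75.3679
CC = min(100, 75.3679) = 75.3679 ≈ 75.4%

75.4%


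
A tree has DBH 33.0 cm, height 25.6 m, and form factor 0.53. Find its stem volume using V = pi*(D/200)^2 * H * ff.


(D/200)^2 = (33.0/200)^2 = 0.165^2 = 0.027225
BA = 3.141593 * 0.027225 = 0.0855299 m^2
V = 0.0855299 * 25.6 * 0.53 = 1.16047 ≈ 1.160 m^3

1.160 m^3


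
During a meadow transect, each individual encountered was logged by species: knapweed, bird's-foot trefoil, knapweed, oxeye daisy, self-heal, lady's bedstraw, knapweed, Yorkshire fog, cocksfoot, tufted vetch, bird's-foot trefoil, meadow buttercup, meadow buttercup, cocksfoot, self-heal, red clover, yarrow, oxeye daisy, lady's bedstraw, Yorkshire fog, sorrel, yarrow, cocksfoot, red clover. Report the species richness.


Total individuals logged = 24
Distinct species (count of individuals): knapweed (3), bird's-foot trefoil (2), oxeye daisy (2), self-heal (2), lady's bedstraw (2), Yorkshire fog (2), cocksfoot (3), tufted vetch (1), meadow buttercup (2), red clover (2), yarrow (2), sorrel (1)
Species richness = number of distinct species = 12

12


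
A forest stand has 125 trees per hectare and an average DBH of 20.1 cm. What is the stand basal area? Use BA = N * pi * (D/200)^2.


(D/200)^2 = (20.1/200)^2 = 0.1005^2 = 0.01010025
Individual BA = 3.141593 * 0.01010025 = 0.0317309 m^2
Stand BA = 125 * 0.0317309 = 3.96636 ≈ 3.97 m^2/ha

3.97 m^2/ha


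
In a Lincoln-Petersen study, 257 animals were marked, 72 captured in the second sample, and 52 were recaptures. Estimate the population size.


N = M * C / R = 257 * 72 / 52 = 18504 / 52 = 355.85 ≈ 356

356 individuals


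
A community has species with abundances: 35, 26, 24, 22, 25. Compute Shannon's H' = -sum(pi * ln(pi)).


Total N = 35 + 26 + 24 + 22 + 25 = 132
Per-species terms:
  p = 35/132 = 0.265152; ln(p) = -1.327452; p*ln(p) = 0.265152 * (-1.327452) = -0.351977
  p = 26/132 = 0.196970; ln(p) = -1.624704; p*ln(p) = 0.196970 * (-1.624704) = -0.320018
  p = 24/132 = 0.181818; ln(p) = -1.704749; p*ln(p) = 0.181818 * (-1.704749) = -0.309954
  p = 22/132 = 0.166667; ln(p) = -1.791757; p*ln(p) = 0.166667 * (-1.791757) = -0.298627
  p = 25/132 = 0.189394; ln(p) = -1.663926; p*ln(p) = 0.189394 * (-1.663926) = -0.315138
sum(p*ln(p)) = (-0.351977) + (-0.320018) + (-0.309954) + (-0.298627) + (-0.315138) = -1.595714
H' = -(-1.595714) = 1.595714 ≈ 1.5957

1.5957


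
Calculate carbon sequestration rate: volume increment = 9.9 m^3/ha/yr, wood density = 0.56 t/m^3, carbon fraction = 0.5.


C = 9.9 * 0.56 * 0.5 = 2.772 ≈ 2.77 t C/ha/yr

2.77 t C/ha/yr


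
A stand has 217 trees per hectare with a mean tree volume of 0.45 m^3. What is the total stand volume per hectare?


V_stand = 217 * 0.45 = 97.65 ≈ 97.7 m^3/ha

97.7 m^3/ha


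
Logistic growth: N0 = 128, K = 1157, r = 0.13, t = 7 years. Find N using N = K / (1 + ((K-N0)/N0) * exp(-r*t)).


(K - N0)/N0 = (1157 - 128)/128 = 1029/128 = 8.03906
r*t = 0.13 * 7 = 0.91; exp(-0.91) = 0.402524
8.03906 * 0.402524 = 3.23591
1 + 3.23591 = 4.23591
N = 1157 / 4.23591 = 273.141 ≈ 273

273


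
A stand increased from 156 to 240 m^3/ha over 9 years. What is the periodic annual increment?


PAI = (V2 - V1) / period = (240 - 156) / 9 = 84 / 9 = 9.3333 ≈ 9.33 m^3/ha/yr

9.33 m^3/ha/yr


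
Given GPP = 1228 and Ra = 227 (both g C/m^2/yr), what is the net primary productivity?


NPP = GPP - Ra = 1228 - 227 = 1001 g C/m^2/yr

1001 g C/m^2/yr


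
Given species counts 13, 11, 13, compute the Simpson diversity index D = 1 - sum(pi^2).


Total N = 13 + 11 + 13 = 37
Per-species terms:
  p = 13/37 = 0.351351; p^2 = 0.351351^2 = 0.123448
  p = 11/37 = 0.297297; p^2 = 0.297297^2 = 0.088386
  p = 13/37 = 0.351351; p^2 = 0.351351^2 = 0.123448
sum(p^2) = 0.123448 + 0.088386 + 0.123448 = 0.335282
D = 1 - 0.335282 = 0.664718 ≈ 0.6647

0.6647


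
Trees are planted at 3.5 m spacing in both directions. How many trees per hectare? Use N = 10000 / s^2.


N = 10000 / 3.5^2 = 10000 / 12.25 = 816.327 ≈ 816 trees/ha

816 trees/ha


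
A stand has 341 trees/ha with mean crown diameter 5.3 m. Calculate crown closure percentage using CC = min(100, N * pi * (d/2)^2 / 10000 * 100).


(d/2)^2 = (5.3/2)^2 = 2.65^2 = 7.0225
Crown area = 3.141593 * 7.0225 = 22.0618 m^2
N * area / 10000 * 100 = 341 * 22.0618 / 10000 * 100 = 75.2307
CC = min(100, 75.2307) = 75.2307 ≈ 75.2%

75.2%


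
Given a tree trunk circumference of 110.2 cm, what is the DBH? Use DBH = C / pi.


DBH = C / pi = 110.2 / 3.141593 = 35.0777 ≈ 35.08 cm

35.08 cm


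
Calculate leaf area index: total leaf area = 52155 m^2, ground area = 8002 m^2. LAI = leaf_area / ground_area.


LAI = 52155 / 8002 = 6.5177 ≈ 6.52

6.52


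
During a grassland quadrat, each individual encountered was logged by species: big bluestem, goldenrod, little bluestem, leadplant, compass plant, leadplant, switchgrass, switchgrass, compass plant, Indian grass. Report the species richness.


Total individuals logged = 10
Distinct species (count of individuals): big bluestem (1), goldenrod (1), little bluestem (1), leadplant (2), compass plant (2), switchgrass (2), Indian grass (1)
Species richness = number of distinct species = 7

7


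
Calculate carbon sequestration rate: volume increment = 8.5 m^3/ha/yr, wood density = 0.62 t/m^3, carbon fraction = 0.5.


C = 8.5 * 0.62 * 0.5 = 2.635 ≈ 2.64 t C/ha/yr

2.64 t C/ha/yr


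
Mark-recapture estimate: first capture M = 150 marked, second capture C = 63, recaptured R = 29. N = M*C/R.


N = M * C / R = 150 * 63 / 29 = 9450 / 29 = 325.86 ≈ 326

326 individuals


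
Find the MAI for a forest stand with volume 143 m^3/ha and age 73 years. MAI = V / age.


MAI = 143 / 73 = 1.9589 ≈ 1.96 m^3/ha/yr

1.96 m^3/ha/yr


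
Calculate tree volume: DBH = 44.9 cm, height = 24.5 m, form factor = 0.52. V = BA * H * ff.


(D/200)^2 = (44.9/200)^2 = 0.2245^2 = 0.05040025
BA = 3.141593 * 0.05040025 = 0.158337 m^2
V = 0.158337 * 24.5 * 0.52 = 2.01721 ≈ 2.017 m^3

2.017 m^3


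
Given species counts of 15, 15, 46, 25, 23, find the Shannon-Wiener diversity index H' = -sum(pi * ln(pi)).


Total N = 15 + 15 + 46 + 25 + 23 = 124
Per-species terms:
  p = 15/124 = 0.120968; ln(p) = -2.112229; p*ln(p) = 0.120968 * (-2.112229) = -0.255512
  p = 15/124 = 0.120968; ln(p) = -2.112229; p*ln(p) = 0.120968 * (-2.112229) = -0.255512
  p = 46/124 = 0.370968; ln(p) = -0.991639; p*ln(p) = 0.370968 * (-0.991639) = -0.367866
  p = 25/124 = 0.201613; ln(p) = -1.601405; p*ln(p) = 0.201613 * (-1.601405) = -0.322864
  p = 23/124 = 0.185484; ln(p) = -1.684787; p*ln(p) = 0.185484 * (-1.684787) = -0.312501
sum(p*ln(p)) = (-0.255512) + (-0.255512) + (-0.367866) + (-0.322864) + (-0.312501) = -1.514255
H' = -(-1.514255) = 1.514255 ≈ 1.5143

1.5143


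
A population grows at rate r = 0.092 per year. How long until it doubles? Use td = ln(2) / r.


td = ln(2) / 0.092 = 0.693147 / 0.092 = 7.53421 ≈ 7.5 years

7.5 years


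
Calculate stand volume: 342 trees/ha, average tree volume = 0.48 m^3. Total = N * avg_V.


V_stand = 342 * 0.48 = 164.16 ≈ 164.2 m^3/ha

164.2 m^3/ha


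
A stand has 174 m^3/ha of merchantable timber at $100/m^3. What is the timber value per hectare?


Value = 174 * 100 = $17400/ha

$17400/ha


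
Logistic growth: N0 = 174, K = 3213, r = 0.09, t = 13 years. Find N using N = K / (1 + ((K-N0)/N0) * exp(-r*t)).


(K - N0)/N0 = (3213 - 174)/174 = 3039/174 = 17.4655
r*t = 0.09 * 13 = 1.17; exp(-1.17) = 0.310367
17.4655 * 0.310367 = 5.42071
1 + 5.42071 = 6.42071
N = 3213 / 6.42071 = 500.412 ≈ 500

500


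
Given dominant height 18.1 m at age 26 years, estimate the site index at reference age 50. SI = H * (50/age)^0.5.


50/26 = 1.92308
(1.92308)^0.5 = 1.38675
SI = 18.1 * 1.38675 = 25.1002 ≈ 25.1 m

25.1 m


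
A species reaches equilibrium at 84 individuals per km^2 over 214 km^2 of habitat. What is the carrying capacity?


K = 84 * 214 = 17976 individuals

17976 individuals


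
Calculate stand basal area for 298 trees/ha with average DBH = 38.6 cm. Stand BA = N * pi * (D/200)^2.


(D/200)^2 = (38.6/200)^2 = 0.193^2 = 0.037249
Individual BA = 3.141593 * 0.037249 = 0.117021 m^2
Stand BA = 298 * 0.117021 = 34.8723 ≈ 34.87 m^2/ha

34.87 m^2/ha


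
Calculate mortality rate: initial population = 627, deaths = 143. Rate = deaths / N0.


Mortality rate = 143 / 627 = 0.228070 ≈ 0.2281

0.2281


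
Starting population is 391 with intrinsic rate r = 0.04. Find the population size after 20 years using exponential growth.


r*t = 0.04 * 20 = 0.8
exp(0.8) = 2.22554
N = 391 * 2.22554 = 870.186 ≈ 870

870


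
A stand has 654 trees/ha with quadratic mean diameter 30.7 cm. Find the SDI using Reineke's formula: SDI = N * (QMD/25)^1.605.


QMD/25 = 30.7/25 = 1.228
(1.228)^1.605 = exp(1.605 * ln(1.228)) = exp(1.605 * 0.205387) = exp(0.329646) = 1.39048
SDI = 654 * 1.39048 = 909.374 ≈ 909

909


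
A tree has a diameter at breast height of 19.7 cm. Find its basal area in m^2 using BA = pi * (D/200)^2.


D/200 = 19.7/200 = 0.0985 m
(D/200)^2 = 0.0985^2 = 0.00970225
BA = 3.141593 * 0.00970225 = 0.0304805 ≈ 0.0305 m^2

0.0305 m^2


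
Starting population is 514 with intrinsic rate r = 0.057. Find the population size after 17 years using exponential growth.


r*t = 0.057 * 17 = 0.969
exp(0.969) = 2.63531
N = 514 * 2.63531 = 1354.55 ≈ 1355

1355


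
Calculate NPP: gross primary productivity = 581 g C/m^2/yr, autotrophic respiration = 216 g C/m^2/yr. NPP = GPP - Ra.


NPP = GPP - Ra = 581 - 216 = 365 g C/m^2/yr

365 g C/m^2/yr


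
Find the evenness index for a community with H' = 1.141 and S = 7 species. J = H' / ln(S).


ln(7) = 1.94591
J = H' / ln(S) = 1.141 / 1.94591 = 0.586358 ≈ 0.5864

0.5864


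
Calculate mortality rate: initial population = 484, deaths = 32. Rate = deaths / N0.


Mortality rate = 32 / 484 = 0.066116 ≈ 0.0661

0.0661


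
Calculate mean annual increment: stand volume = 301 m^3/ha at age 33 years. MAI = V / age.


MAI = 301 / 33 = 9.1212 ≈ 9.12 m^3/ha/yr

9.12 m^3/ha/yr


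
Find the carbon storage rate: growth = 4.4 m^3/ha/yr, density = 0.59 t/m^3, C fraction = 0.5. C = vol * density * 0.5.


C = 4.4 * 0.59 * 0.5 = 1.298 ≈ 1.30 t C/ha/yr

1.30 t C/ha/yr


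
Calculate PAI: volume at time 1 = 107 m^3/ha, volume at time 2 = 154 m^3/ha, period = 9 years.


PAI = (V2 - V1) / period = (154 - 107) / 9 = 47 / 9 = 5.2222 ≈ 5.22 m^3/ha/yr

5.22 m^3/ha/yr


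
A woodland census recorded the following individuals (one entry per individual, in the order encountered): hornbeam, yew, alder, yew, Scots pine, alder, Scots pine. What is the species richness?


Total individuals logged = 7
Distinct species (count of individuals): hornbeam (1), yew (2), alder (2), Scots pine (2)
Species richness = number of distinct species = 4

4


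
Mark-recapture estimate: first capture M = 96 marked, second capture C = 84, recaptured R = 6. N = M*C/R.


N = M * C / R = 96 * 84 / 6 = 8064 / 6 = 1344

1344 individuals


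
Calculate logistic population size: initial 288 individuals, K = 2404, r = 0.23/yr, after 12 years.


(K - N0)/N0 = (2404 - 288)/288 = 2116/288 = 7.34722
r*t = 0.23 * 12 = 2.76; exp(-2.76) = 0.0632918
7.34722 * 0.0632918 = 0.465019
1 + 0.465019 = 1.46502
N = 2404 / 1.46502 = 1640.93 ≈ 1641

1641


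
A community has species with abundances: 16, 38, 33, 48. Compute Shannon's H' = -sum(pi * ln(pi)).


Total N = 16 + 38 + 33 + 48 = 135
Per-species terms:
  p = 16/135 = 0.118519; ln(p) = -2.132682; p*ln(p) = 0.118519 * (-2.132682) = -0.252763
  p = 38/135 = 0.281481; ln(p) = -1.267690; p*ln(p) = 0.281481 * (-1.267690) = -0.356831
  p = 33/135 = 0.244444; ln(p) = -1.408769; p*ln(p) = 0.244444 * (-1.408769) = -0.344365
  p = 48/135 = 0.355556; ln(p) = -1.034073; p*ln(p) = 0.355556 * (-1.034073) = -0.367671
sum(p*ln(p)) = (-0.252763) + (-0.356831) + (-0.344365) + (-0.367671) = -1.321630
H' = -(-1.321630) = 1.321630 ≈ 1.3216

1.3216


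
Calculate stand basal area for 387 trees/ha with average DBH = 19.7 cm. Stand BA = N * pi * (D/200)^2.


(D/200)^2 = (19.7/200)^2 = 0.0985^2 = 0.00970225
Individual BA = 3.141593 * 0.00970225 = 0.0304805 m^2
Stand BA = 387 * 0.0304805 = 11.7960 ≈ 11.80 m^2/ha

11.80 m^2/ha


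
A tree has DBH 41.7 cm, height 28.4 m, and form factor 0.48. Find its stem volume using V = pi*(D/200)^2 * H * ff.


(D/200)^2 = (41.7/200)^2 = 0.2085^2 = 0.04347225
BA = 3.141593 * 0.04347225 = 0.136572 m^2
V = 0.136572 * 28.4 * 0.48 = 1.86175 ≈ 1.862 m^3

1.862 m^3


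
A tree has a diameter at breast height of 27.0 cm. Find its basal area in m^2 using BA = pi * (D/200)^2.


D/200 = 27.0/200 = 0.135 m
(D/200)^2 = 0.135^2 = 0.018225
BA = 3.141593 * 0.018225 = 0.0572555 ≈ 0.0573 m^2

0.0573 m^2


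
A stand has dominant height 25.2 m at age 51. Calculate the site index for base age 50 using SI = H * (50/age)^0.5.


50/51 = 0.980392
(0.980392)^0.5 = 0.990147
SI = 25.2 * 0.990147 = 24.9517 ≈ 25.0 m

25.0 m


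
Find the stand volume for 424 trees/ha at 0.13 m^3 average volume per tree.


V_stand = 424 * 0.13 = 55.12 ≈ 55.1 m^3/ha

55.1 m^3/ha


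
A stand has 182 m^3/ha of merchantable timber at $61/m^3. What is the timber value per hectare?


Value = 182 * 61 = $11102/ha

$11102/ha


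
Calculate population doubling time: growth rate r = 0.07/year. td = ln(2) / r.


td = ln(2) / 0.07 = 0.693147 / 0.07 = 9.90210 ≈ 9.9 years

9.9 years


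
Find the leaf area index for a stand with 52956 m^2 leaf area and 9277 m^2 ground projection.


LAI = 52956 / 9277 = 5.7083 ≈ 5.71

5.71


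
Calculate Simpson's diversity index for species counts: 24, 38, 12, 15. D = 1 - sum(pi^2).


Total N = 24 + 38 + 12 + 15 = 89
Per-species terms:
  p = 24/89 = 0.269663; p^2 = 0.269663^2 = 0.072718
  p = 38/89 = 0.426966; p^2 = 0.426966^2 = 0.182300
  p = 12/89 = 0.134831; p^2 = 0.134831^2 = 0.018179
  p = 15/89 = 0.168539; p^2 = 0.168539^2 = 0.028405
sum(p^2) = 0.072718 + 0.182300 + 0.018179 + 0.028405 = 0.301602
D = 1 - 0.301602 = 0.698398 ≈ 0.6984

0.6984


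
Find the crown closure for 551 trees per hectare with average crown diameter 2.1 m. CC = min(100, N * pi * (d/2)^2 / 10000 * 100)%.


(d/2)^2 = (2.1/2)^2 = 1.05^2 = 1.1025
Crown area = 3.141593 * 1.1025 = 3.46361 m^2
N * area / 10000 * 100 = 551 * 3.46361 / 10000 * 100 = 19.0845
CC = min(100, 19.0845) = 19.0845 ≈ 19.1%

19.1%


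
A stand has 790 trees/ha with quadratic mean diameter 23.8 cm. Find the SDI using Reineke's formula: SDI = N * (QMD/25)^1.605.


QMD/25 = 23.8/25 = 0.952
(0.952)^1.605 = exp(1.605 * ln(0.952)) = exp(1.605 * (-0.0491902)) = exp(-0.0789503) = 0.924086
SDI = 790 * 0.924086 = 730.028 ≈ 730

730


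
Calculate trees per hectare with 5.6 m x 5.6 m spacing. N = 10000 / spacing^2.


N = 10000 / 5.6^2 = 10000 / 31.36 = 318.878 ≈ 319 trees/ha

319 trees/ha


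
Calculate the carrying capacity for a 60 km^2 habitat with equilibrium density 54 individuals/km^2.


K = 54 * 60 = 3240 individuals

3240 individuals


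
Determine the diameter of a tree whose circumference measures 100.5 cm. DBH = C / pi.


DBH = C / pi = 100.5 / 3.141593 = 31.9901 ≈ 31.99 cm

31.99 cm


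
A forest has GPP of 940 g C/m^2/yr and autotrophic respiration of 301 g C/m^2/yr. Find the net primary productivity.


NPP = GPP - Ra = 940 - 301 = 639 g C/m^2/yr

639 g C/m^2/yr


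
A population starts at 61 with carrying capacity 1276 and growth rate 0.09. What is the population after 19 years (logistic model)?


(K - N0)/N0 = (1276 - 61)/61 = 1215/61 = 19.9180
r*t = 0.09 * 19 = 1.71; exp(-1.71) = 0.180866
19.9180 * 0.180866 = 3.60249
1 + 3.60249 = 4.60249
N = 1276 / 4.60249 = 277.241 ≈ 277

277


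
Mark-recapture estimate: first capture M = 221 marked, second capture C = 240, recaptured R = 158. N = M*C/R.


N = M * C / R = 221 * 240 / 158 = 53040 / 158 = 335.70 ≈ 336

336 individuals


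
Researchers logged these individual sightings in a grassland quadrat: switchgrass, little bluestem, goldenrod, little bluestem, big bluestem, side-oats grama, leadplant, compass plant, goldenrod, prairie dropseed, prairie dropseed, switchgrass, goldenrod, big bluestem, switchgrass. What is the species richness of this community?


Total individuals logged = 15
Distinct species (count of individuals): switchgrass (3), little bluestem (2), goldenrod (3), big bluestem (2), side-oats grama (1), leadplant (1), compass plant (1), prairie dropseed (2)
Species richness = number of distinct species = 8

8


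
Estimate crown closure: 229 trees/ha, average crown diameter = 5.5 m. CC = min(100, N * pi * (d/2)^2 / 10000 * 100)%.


(d/2)^2 = (5.5/2)^2 = 2.75^2 = 7.5625
Crown area = 3.141593 * 7.5625 = 23.7583 m^2
N * area / 10000 * 100 = 229 * 23.7583 / 10000 * 100 = 54.4065
CC = min(100, 54.4065) = 54.4065 ≈ 54.4%

54.4%


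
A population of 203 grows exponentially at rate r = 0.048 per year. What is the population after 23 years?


r*t = 0.048 * 23 = 1.104
exp(1.104) = 3.01621
N = 203 * 3.01621 = 612.291 ≈ 612

612


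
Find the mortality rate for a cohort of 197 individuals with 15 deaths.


Mortality rate = 15 / 197 = 0.076142 ≈ 0.0761

0.0761


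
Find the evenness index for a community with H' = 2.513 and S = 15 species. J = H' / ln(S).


ln(15) = 2.70805
J = H' / ln(S) = 2.513 / 2.70805 = 0.927974 ≈ 0.9280

0.9280


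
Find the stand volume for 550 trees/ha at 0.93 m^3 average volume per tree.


V_stand = 550 * 0.93 = 511.5 m^3/ha

511.5 m^3/ha


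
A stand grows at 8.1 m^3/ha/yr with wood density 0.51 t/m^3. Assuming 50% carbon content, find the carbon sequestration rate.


C = 8.1 * 0.51 * 0.5 = 2.0655 ≈ 2.07 t C/ha/yr

2.07 t C/ha/yr


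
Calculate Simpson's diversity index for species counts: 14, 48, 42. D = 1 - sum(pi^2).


Total N = 14 + 48 + 42 = 104
Per-species terms:
  p = 14/104 = 0.134615; p^2 = 0.134615^2 = 0.018121
  p = 48/104 = 0.461538; p^2 = 0.461538^2 = 0.213017
  p = 42/104 = 0.403846; p^2 = 0.403846^2 = 0.163092
sum(p^2) = 0.018121 + 0.213017 + 0.163092 = 0.394230
D = 1 - 0.394230 = 0.605770 ≈ 0.6058

0.6058


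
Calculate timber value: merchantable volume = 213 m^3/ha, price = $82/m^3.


Value = 213 * 82 = $17466/ha

$17466/ha


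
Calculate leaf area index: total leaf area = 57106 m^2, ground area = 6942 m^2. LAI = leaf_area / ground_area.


LAI = 57106 / 6942 = 8.2262 ≈ 8.23

8.23


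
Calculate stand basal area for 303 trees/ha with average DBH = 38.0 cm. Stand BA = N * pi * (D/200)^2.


(D/200)^2 = (38.0/200)^2 = 0.19^2 = 0.0361
Individual BA = 3.141593 * 0.0361 = 0.113412 m^2
Stand BA = 303 * 0.113412 = 34.3638 ≈ 34.36 m^2/ha

34.36 m^2/ha


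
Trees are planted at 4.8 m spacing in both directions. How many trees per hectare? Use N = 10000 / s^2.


N = 10000 / 4.8^2 = 10000 / 23.04 = 434.028 ≈ 434 trees/ha

434 trees/ha


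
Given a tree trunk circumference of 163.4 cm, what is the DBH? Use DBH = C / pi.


DBH = C / pi = 163.4 / 3.141593 = 52.0118 ≈ 52.01 cm

52.01 cm


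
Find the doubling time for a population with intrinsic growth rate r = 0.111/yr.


td = ln(2) / 0.111 = 0.693147 / 0.111 = 6.24457 ≈ 6.2 years

6.2 years


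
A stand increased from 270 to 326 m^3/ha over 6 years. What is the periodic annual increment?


PAI = (V2 - V1) / period = (326 - 270) / 6 = 56 / 6 = 9.3333 ≈ 9.33 m^3/ha/yr

9.33 m^3/ha/yr


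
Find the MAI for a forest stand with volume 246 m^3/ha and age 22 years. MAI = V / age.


MAI = 246 / 22 = 11.1818 ≈ 11.18 m^3/ha/yr

11.18 m^3/ha/yr


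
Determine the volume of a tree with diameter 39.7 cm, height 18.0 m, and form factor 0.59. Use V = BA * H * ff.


(D/200)^2 = (39.7/200)^2 = 0.1985^2 = 0.03940225
BA = 3.141593 * 0.03940225 = 0.123786 m^2
V = 0.123786 * 18.0 * 0.59 = 1.31461 ≈ 1.315 m^3

1.315 m^3


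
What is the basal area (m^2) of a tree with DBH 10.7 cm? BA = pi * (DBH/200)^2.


D/200 = 10.7/200 = 0.0535 m
(D/200)^2 = 0.0535^2 = 0.00286225
BA = 3.141593 * 0.00286225 = 0.00899202 ≈ 0.0090 m^2

0.0090 m^2


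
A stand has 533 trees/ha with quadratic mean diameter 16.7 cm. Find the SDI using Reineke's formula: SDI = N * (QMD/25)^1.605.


QMD/25 = 16.7/25 = 0.668
(0.668)^1.605 = exp(1.605 * ln(0.668)) = exp(1.605 * (-0.403467)) = exp(-0.647565) = 0.523319
SDI = 533 * 0.523319 = 278.929 ≈ 279

279


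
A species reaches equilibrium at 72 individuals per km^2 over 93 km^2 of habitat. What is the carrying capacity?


K = 72 * 93 = 6696 individuals

6696 individuals


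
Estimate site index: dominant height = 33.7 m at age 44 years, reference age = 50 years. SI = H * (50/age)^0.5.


50/44 = 1.13636
(1.13636)^0.5 = 1.06600
SI = 33.7 * 1.06600 = 35.9242 ≈ 35.9 m

35.9 m


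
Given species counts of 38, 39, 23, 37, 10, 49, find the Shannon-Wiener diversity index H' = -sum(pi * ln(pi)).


Total N = 38 + 39 + 23 + 37 + 10 + 49 = 196
Per-species terms:
  p = 38/196 = 0.193878; ln(p) = -1.640526; p*ln(p) = 0.193878 * (-1.640526) = -0.318062
  p = 39/196 = 0.198980; ln(p) = -1.614551; p*ln(p) = 0.198980 * (-1.614551) = -0.321263
  p = 23/196 = 0.117347; ln(p) = -2.142620; p*ln(p) = 0.117347 * (-2.142620) = -0.251430
  p = 37/196 = 0.188776; ln(p) = -1.667194; p*ln(p) = 0.188776 * (-1.667194) = -0.314726
  p = 10/196 = 0.051020; ln(p) = -2.975538; p*ln(p) = 0.051020 * (-2.975538) = -0.151812
  p = 49/196 = 0.250000; ln(p) = -1.386294; p*ln(p) = 0.250000 * (-1.386294) = -0.346574
sum(p*ln(p)) = (-0.318062) + (-0.321263) + (-0.251430) + (-0.314726) + (-0.151812) + (-0.346574) = -1.703867
H' = -(-1.703867) = 1.703867 ≈ 1.7039

1.7039


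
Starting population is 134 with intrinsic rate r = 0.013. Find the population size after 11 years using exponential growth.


r*t = 0.013 * 11 = 0.143
exp(0.143) = 1.15373
N = 134 * 1.15373 = 154.600 ≈ 155

155


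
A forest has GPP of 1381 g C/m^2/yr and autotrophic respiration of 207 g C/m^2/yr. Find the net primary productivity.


NPP = GPP - Ra = 1381 - 207 = 1174 g C/m^2/yr

1174 g C/m^2/yr


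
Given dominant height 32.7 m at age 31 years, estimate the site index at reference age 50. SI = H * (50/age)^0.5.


50/31 = 1.61290
(1.61290)^0.5 = 1.27000
SI = 32.7 * 1.27000 = 41.5290 ≈ 41.5 m

41.5 m


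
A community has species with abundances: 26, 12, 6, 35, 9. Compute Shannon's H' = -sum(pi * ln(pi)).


Total N = 26 + 12 + 6 + 35 + 9 = 88
Per-species terms:
  p = 26/88 = 0.295455; ln(p) = -1.219239; p*ln(p) = 0.295455 * (-1.219239) = -0.360230
  p = 12/88 = 0.136364; ln(p) = -1.992427; p*ln(p) = 0.136364 * (-1.992427) = -0.271695
  p = 6/88 = 0.068182; ln(p) = -2.685575; p*ln(p) = 0.068182 * (-2.685575) = -0.183108
  p = 35/88 = 0.397727; ln(p) = -0.921989; p*ln(p) = 0.397727 * (-0.921989) = -0.366700
  p = 9/88 = 0.102273; ln(p) = -2.280110; p*ln(p) = 0.102273 * (-2.280110) = -0.233194
sum(p*ln(p)) = (-0.360230) + (-0.271695) + (-0.183108) + (-0.366700) + (-0.233194) = -1.414927
H' = -(-1.414927) = 1.414927 ≈ 1.4149

1.4149


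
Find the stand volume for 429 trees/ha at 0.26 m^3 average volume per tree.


V_stand = 429 * 0.26 = 111.54 ≈ 111.5 m^3/ha

111.5 m^3/ha


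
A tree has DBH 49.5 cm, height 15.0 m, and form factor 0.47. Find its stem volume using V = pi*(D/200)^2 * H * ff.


(D/200)^2 = (49.5/200)^2 = 0.2475^2 = 0.06125625
BA = 3.141593 * 0.06125625 = 0.192442 m^2
V = 0.192442 * 15.0 * 0.47 = 1.35672 ≈ 1.357 m^3

1.357 m^3


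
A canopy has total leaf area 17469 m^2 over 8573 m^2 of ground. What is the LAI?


LAI = 17469 / 8573 = 2.0377 ≈ 2.04

2.04


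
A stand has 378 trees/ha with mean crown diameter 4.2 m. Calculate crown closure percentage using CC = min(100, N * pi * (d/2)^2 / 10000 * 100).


(d/2)^2 = (4.2/2)^2 = 2.1^2 = 4.41
Crown area = 3.141593 * 4.41 = 13.8544 m^2
N * area / 10000 * 100 = 378 * 13.8544 / 10000 * 100 = 52.3696
CC = min(100, 52.3696) = 52.3696 ≈ 52.4%

52.4%


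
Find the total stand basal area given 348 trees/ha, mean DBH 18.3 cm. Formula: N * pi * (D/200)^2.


(D/200)^2 = (18.3/200)^2 = 0.0915^2 = 0.00837225
Individual BA = 3.141593 * 0.00837225 = 0.0263022 m^2
Stand BA = 348 * 0.0263022 = 9.15317 ≈ 9.15 m^2/ha

9.15 m^2/ha


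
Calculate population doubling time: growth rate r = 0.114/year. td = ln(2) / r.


td = ln(2) / 0.114 = 0.693147 / 0.114 = 6.08024 ≈ 6.1 years

6.1 years


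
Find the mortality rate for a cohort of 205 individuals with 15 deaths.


Mortality rate = 15 / 205 = 0.073171 ≈ 0.0732

0.0732


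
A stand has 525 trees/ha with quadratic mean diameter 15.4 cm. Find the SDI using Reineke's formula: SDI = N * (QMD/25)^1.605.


QMD/25 = 15.4/25 = 0.616
(0.616)^1.605 = exp(1.605 * ln(0.616)) = exp(1.605 * (-0.484508)) = exp(-0.777635) = 0.459491
SDI = 525 * 0.459491 = 241.233 ≈ 241

241


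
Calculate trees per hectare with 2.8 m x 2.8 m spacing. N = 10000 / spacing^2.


N = 10000 / 2.8^2 = 10000 / 7.84 = 1275.51 ≈ 1276 trees/ha

1276 trees/ha


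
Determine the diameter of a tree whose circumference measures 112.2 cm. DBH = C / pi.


DBH = C / pi = 112.2 / 3.141593 = 35.7144 ≈ 35.71 cm

35.71 cm


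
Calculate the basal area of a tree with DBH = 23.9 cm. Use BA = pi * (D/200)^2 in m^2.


D/200 = 23.9/200 = 0.1195 m
(D/200)^2 = 0.1195^2 = 0.01428025
BA = 3.141593 * 0.01428025 = 0.0448627 ≈ 0.0449 m^2

0.0449 m^2


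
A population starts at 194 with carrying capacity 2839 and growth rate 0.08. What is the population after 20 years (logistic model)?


(K - N0)/N0 = (2839 - 194)/194 = 2645/194 = 13.6340
r*t = 0.08 * 20 = 1.6; exp(-1.6) = 0.201897
13.6340 * 0.201897 = 2.75266
1 + 2.75266 = 3.75266
N = 2839 / 3.75266 = 756.530 ≈ 757

757


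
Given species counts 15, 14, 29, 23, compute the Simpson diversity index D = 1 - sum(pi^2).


Total N = 15 + 14 + 29 + 23 = 81
Per-species terms:
  p = 15/81 = 0.185185; p^2 = 0.185185^2 = 0.034293
  p = 14/81 = 0.172840; p^2 = 0.172840^2 = 0.029874
  p = 29/81 = 0.358025; p^2 = 0.358025^2 = 0.128182
  p = 23/81 = 0.283951; p^2 = 0.283951^2 = 0.080628
sum(p^2) = 0.034293 + 0.029874 + 0.128182 + 0.080628 = 0.272977
D = 1 - 0.272977 = 0.727023 ≈ 0.7270

0.7270


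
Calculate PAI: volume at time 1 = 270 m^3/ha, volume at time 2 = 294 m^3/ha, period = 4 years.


PAI = (V2 - V1) / period = (294 - 270) / 4 = 24 / 4 = 6.00 m^3/ha/yr

6.00 m^3/ha/yr


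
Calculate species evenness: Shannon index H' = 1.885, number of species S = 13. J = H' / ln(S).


ln(13) = 2.56495
J = H' / ln(S) = 1.885 / 2.56495 = 0.734907 ≈ 0.7349

0.7349


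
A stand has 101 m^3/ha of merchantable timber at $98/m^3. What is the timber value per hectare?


Value = 101 * 98 = $9898/ha

$9898/ha


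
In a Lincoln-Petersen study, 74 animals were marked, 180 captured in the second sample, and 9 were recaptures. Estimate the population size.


N = M * C / R = 74 * 180 / 9 = 13320 / 9 = 1480

1480 individuals


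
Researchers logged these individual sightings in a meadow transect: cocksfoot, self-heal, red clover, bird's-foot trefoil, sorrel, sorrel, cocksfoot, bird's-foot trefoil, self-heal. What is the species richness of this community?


Total individuals logged = 9
Distinct species (count of individuals): cocksfoot (2), self-heal (2), red clover (1), bird's-foot trefoil (2), sorrel (2)
Species richness = number of distinct species = 5

5


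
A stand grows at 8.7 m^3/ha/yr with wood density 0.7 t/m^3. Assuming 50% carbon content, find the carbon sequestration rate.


C = 8.7 * 0.7 * 0.5 = 3.045 ≈ 3.05 t C/ha/yr

3.05 t C/ha/yr


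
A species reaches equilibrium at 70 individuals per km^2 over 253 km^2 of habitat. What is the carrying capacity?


K = 70 * 253 = 17710 individuals

17710 individuals


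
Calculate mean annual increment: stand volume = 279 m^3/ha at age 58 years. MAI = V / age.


MAI = 279 / 58 = 4.8103 ≈ 4.81 m^3/ha/yr

4.81 m^3/ha/yr


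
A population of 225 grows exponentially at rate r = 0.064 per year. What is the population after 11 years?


r*t = 0.064 * 11 = 0.704
exp(0.704) = 2.02182
N = 225 * 2.02182 = 454.910 ≈ 455

455


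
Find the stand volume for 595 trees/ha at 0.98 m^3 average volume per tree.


V_stand = 595 * 0.98 = 583.1 m^3/ha

583.1 m^3/ha


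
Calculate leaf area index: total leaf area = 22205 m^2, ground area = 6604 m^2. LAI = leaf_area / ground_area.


LAI = 22205 / 6604 = 3.3624 ≈ 3.36

3.36


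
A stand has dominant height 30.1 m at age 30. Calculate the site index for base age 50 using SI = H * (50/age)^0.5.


50/30 = 1.66667
(1.66667)^0.5 = 1.29100
SI = 30.1 * 1.29100 = 38.8591 ≈ 38.9 m

38.9 m


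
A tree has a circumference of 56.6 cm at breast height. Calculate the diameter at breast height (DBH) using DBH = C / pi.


DBH = C / pi = 56.6 / 3.141593 = 18.0163 ≈ 18.02 cm

18.02 cm


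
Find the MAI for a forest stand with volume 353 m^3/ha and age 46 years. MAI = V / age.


MAI = 353 / 46 = 7.6739 ≈ 7.67 m^3/ha/yr

7.67 m^3/ha/yr


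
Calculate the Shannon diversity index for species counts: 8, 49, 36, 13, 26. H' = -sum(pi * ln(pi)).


Total N = 8 + 49 + 36 + 13 + 26 = 132
Per-species terms:
  p = 8/132 = 0.060606; ln(p) = -2.803361; p*ln(p) = 0.060606 * (-2.803361) = -0.169900
  p = 49/132 = 0.371212; ln(p) = -0.990982; p*ln(p) = 0.371212 * (-0.990982) = -0.367864
  p = 36/132 = 0.272727; ln(p) = -1.299284; p*ln(p) = 0.272727 * (-1.299284) = -0.354350
  p = 13/132 = 0.098485; ln(p) = -2.317851; p*ln(p) = 0.098485 * (-2.317851) = -0.228274
  p = 26/132 = 0.196970; ln(p) = -1.624704; p*ln(p) = 0.196970 * (-1.624704) = -0.320018
sum(p*ln(p)) = (-0.169900) + (-0.367864) + (-0.354350) + (-0.228274) + (-0.320018) = -1.440406
H' = -(-1.440406) = 1.440406 ≈ 1.4404

1.4404


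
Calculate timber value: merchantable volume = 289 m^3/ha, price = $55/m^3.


Value = 289 * 55 = $15895/ha

$15895/ha


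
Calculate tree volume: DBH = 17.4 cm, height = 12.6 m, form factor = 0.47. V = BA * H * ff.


(D/200)^2 = (17.4/200)^2 = 0.087^2 = 0.007569
BA = 3.141593 * 0.007569 = 0.0237787 m^2
V = 0.0237787 * 12.6 * 0.47 = 0.140817 ≈ 0.141 m^3

0.141 m^3


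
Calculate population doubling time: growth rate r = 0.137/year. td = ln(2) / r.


td = ln(2) / 0.137 = 0.693147 / 0.137 = 5.05947 ≈ 5.1 years

5.1 years


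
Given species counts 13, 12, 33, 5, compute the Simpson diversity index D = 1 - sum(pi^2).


Total N = 13 + 12 + 33 + 5 = 63
Per-species terms:
  p = 13/63 = 0.206349; p^2 = 0.206349^2 = 0.042580
  p = 12/63 = 0.190476; p^2 = 0.190476^2 = 0.036281
  p = 33/63 = 0.523810; p^2 = 0.523810^2 = 0.274377
  p = 5/63 = 0.079365; p^2 = 0.079365^2 = 0.006299
sum(p^2) = 0.042580 + 0.036281 + 0.274377 + 0.006299 = 0.359537
D = 1 - 0.359537 = 0.640463 ≈ 0.6405

0.6405


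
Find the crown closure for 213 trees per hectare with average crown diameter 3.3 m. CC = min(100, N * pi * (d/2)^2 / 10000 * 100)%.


(d/2)^2 = (3.3/2)^2 = 1.65^2 = 2.7225
Crown area = 3.141593 * 2.7225 = 8.55299 m^2
N * area / 10000 * 100 = 213 * 8.55299 / 10000 * 100 = 18.2179
CC = min(100, 18.2179) = 18.2179 ≈ 18.2%

18.2%


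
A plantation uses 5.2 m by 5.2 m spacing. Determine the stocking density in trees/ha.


N = 10000 / 5.2^2 = 10000 / 27.04 = 369.822 ≈ 370 trees/ha

370 trees/ha


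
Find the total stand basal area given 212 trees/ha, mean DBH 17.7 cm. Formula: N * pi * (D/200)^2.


(D/200)^2 = (17.7/200)^2 = 0.0885^2 = 0.00783225
Individual BA = 3.141593 * 0.00783225 = 0.0246057 m^2
Stand BA = 212 * 0.0246057 = 5.21641 ≈ 5.22 m^2/ha

5.22 m^2/ha
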